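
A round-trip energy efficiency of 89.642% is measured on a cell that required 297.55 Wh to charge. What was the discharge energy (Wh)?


E_dis = eta/100 * E_chg = 89.642/100 * 297.55 = 266.7 Wh

266.7 Wh


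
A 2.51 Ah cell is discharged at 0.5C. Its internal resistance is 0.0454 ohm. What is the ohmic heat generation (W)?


Step 1: I = C_rate * capacity = 0.5 * 2.51 = 1.255 A
Step 2: Q = I^2 * R = 1.255^2 * 0.0454 = 1.575 * 0.0454 = 0.07151 W

0.07151 W


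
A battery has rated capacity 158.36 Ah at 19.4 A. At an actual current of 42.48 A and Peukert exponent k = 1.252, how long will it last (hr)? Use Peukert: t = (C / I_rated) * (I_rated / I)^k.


Step 1: t_rated = C / I_rated = 158.36 / 19.4 = 8.1629 hr
Step 2: ratio = 19.4 / 42.48 = 0.45669
Step 3: ratio^k = 0.45669^1.252 = 0.37484
Step 4: t = t_rated * ratio^k = 8.1629 * 0.37484 = 3.060 hr

3.060 hr


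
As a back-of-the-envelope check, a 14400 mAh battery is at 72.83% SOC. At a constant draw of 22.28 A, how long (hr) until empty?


Convert: C_total = 14400 mAh = 14.4 Ah
Step 1: remaining = SOC/100 * C_total = 72.83/100 * 14.4 = 10.488 Ah
Step 2: t = remaining / I = 10.488 / 22.28 = 0.4707 hr

0.4707 hr


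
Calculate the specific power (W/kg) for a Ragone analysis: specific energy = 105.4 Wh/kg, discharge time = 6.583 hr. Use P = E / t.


P_specific = E / t = 105.4 / 6.583 = 16.01 W/kg

16.01 W/kg


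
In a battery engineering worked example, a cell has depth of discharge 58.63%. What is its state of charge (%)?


SOC = 100 - DOD = 100 - 58.63 = 41.37%

41.37%


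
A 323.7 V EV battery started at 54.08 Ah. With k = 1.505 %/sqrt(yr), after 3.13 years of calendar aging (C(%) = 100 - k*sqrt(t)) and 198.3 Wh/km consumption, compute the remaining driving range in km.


Step 1: capacity retention = 100 - 1.505 * sqrt(3.13) = 100 - 1.505 * 1.7692 = 97.337%
Step 2: C_now = 54.08 * 97.337/100 = 52.64 Ah
Step 3: E_pack = V * C_now = 323.7 * 52.64 = 17040 Wh
Step 4: range = E_pack / consumption = 17040 / 198.3 = 85.93 km

85.93 km


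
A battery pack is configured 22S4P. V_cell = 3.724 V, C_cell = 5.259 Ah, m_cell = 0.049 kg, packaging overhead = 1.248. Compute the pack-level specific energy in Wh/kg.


Step 1: V_pack = 22 * 3.724 = 81.928 V
Step 2: C_pack = 4 * 5.259 = 21.036 Ah
Step 3: E_pack = V_pack * C_pack = 81.928 * 21.036 = 1723.4 Wh
Step 4: m_pack = 22 * 4 * 0.049 * 1.248 = 5.3814 kg
Step 5: ED = E_pack / m_pack = 1723.4 / 5.3814 = 320.3 Wh/kg

320.3 Wh/kg


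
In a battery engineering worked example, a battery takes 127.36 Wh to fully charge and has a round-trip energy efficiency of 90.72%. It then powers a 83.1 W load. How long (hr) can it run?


Step 1: E_discharge = eta/100 * E_charge = 90.72/100 * 127.36 = 115.54 Wh
Step 2: t = E_discharge / P = 115.54 / 83.1 = 1.390 hr

1.390 hr


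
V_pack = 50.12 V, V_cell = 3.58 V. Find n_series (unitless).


Rearranging: n = V_pack / V_cell = 50.12 / 3.58 = 14 cells

14


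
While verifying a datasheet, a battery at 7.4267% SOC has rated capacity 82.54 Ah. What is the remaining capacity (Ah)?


remaining = SOC / 100 * total = 7.4267 / 100 * 82.54 = 6.130 Ah

6.130 Ah


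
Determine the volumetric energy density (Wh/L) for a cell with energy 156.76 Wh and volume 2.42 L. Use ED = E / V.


Volumetric ED = 156.76 Wh / 2.42 L = 64.78 Wh/L

64.78 Wh/L


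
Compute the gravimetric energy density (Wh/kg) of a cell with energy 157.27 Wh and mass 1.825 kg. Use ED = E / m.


Specific energy = 157.27 Wh / 1.825 kg = 86.18 Wh/kg

86.18 Wh/kg


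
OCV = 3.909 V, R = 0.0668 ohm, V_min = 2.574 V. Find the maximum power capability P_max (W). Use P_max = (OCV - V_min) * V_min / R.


dV = OCV - V_min = 1.335 V (so I_max = dV / R)
P_max = dV * V_min / R = 1.335 * 2.574 / 0.0668 = 51.44 W

51.44 W


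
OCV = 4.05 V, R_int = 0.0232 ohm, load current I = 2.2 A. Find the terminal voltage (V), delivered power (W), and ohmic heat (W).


Step 1: V_terminal = OCV - I*R = 4.05 - 2.2 * 0.0232 = 3.999 V
Step 2: P_out = V_terminal * I = 3.999 * 2.2 = 8.798 W
Step 3: Q = I^2 * R = 2.2^2 * 0.0232 = 0.1123 W

V=3.999 V, P=8.798 W, Q=0.1123 W


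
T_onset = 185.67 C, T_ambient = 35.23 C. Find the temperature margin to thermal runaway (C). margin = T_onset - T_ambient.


margin = T_onset - T_ambient = 185.67 - 35.23 = 150.44 C

150.44 C


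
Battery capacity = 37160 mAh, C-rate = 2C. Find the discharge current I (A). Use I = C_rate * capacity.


Convert: capacity = 37160 mAh = 37.16 Ah
I = C_rate * capacity = 2 * 37.16 = 74.32 A

74.32 A


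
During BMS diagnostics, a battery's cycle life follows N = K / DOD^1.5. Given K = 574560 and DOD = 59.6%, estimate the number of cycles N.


DOD^1.5 = 460.12
N = K / DOD^1.5 = 574560 / 460.12 = 1249

1249 cycles


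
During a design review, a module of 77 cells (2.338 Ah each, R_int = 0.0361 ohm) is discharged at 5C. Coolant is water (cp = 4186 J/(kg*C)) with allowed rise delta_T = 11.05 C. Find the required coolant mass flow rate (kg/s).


Step 1: I = 5 * 2.338 = 11.69 A
Step 2: Q_cell = I^2 * R = 11.69^2 * 0.0361 = 4.9333 W
Step 3: Q_total = 77 * 4.9333 = 379.86 W
Step 4: m_dot = Q_total / (cp * dT) = 379.86 / (4186 * 11.05) = 0.008212 kg/s

0.008212 kg/s


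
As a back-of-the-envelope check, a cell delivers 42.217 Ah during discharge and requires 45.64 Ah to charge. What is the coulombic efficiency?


eta_c = Q_dis / Q_chg * 100 = 42.217 / 45.64 * 100 = 92.50%

92.50%


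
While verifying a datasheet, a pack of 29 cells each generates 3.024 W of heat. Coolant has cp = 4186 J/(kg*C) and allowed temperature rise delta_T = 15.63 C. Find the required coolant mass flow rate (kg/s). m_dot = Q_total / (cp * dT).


Step 1: Total heat Q = 29 * 3.024 W = 87.696 W
Step 2: denom = cp * dT = 4186 * 15.63 = 65427
Step 3: m_dot = 87.696 / 65427 = 0.001340 kg/s

0.001340 kg/s


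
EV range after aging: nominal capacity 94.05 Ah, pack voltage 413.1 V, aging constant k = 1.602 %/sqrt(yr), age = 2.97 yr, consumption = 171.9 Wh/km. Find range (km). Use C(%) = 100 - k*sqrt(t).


Step 1: capacity retention = 100 - 1.602 * sqrt(2.97) = 100 - 1.602 * 1.7234 = 97.239%
Step 2: C_now = 94.05 * 97.239/100 = 91.453 Ah
Step 3: E_pack = V * C_now = 413.1 * 91.453 = 37779 Wh
Step 4: range = E_pack / consumption = 37779 / 171.9 = 219.8 km

219.8 km


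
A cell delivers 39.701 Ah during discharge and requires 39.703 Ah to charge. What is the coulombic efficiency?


eta_c = Q_dis / Q_chg * 100 = 39.701 / 39.703 * 100 = 99.99%

99.99%


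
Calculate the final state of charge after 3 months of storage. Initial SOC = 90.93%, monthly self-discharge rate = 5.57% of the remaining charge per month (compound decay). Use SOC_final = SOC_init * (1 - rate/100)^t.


Monthly retention factor = 1 - 5.57/100 = 0.9443
Over 3 months: factor^3 = 0.84203
SOC_final = 90.93 * 0.84203 = 76.57%

76.57%


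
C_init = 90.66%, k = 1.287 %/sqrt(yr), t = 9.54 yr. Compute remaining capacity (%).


Step 1: sqrt(9.54 yr) = 3.0887
Step 2: drop = 1.287 * 3.0887 = 3.9752
Step 3: C_final = 90.66 - 3.9752 = 86.68%

86.68%


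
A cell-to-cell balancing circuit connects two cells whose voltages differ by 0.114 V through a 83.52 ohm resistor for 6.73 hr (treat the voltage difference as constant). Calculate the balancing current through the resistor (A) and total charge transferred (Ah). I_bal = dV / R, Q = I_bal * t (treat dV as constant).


First, Ohm's law: I_bal = 0.114 V / 83.52 ohm = 0.0013649 A
Then Q = I * t = 0.0013649 A * 6.73 hr = 0.009186 Ah

I=0.0013649 A, Q=0.009186 Ah


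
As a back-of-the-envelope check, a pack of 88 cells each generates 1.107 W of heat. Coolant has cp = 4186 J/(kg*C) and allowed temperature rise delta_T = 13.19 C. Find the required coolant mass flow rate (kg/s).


Step 1: Total heat Q = 88 * 1.107 W = 97.416 W
Step 2: denom = cp * dT = 4186 * 13.19 = 55213
Step 3: m_dot = 97.416 / 55213 = 0.001764 kg/s

0.001764 kg/s


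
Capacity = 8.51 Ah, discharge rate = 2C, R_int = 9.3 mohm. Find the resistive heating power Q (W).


Convert: R = 9.3 mohm = 0.0093 ohm
Step 1: I = C_rate * capacity = 2 * 8.51 = 17.02 A
Step 2: Q = I^2 * R = 17.02^2 * 0.0093 = 289.68 * 0.0093 = 2.694 W

2.694 W


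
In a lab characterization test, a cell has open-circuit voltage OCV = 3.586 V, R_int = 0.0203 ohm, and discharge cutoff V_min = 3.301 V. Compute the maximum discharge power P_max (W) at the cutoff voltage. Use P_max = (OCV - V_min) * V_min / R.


dV = OCV - V_min = 0.285 V (so I_max = dV / R)
P_max = dV * V_min / R = 0.285 * 3.301 / 0.0203 = 46.34 W

46.34 W


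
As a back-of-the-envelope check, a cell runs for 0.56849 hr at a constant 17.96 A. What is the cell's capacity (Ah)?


C = I * t = 17.96 * 0.56849 = 10.21 Ah

10.21 Ah


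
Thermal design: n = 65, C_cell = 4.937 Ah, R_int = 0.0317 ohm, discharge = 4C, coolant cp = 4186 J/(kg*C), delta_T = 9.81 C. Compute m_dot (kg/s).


Step 1: I = 4 * 4.937 = 19.748 A
Step 2: Q_cell = I^2 * R = 19.748^2 * 0.0317 = 12.362 W
Step 3: Q_total = 65 * 12.362 = 803.53 W
Step 4: m_dot = Q_total / (cp * dT) = 803.53 / (4186 * 9.81) = 0.01957 kg/s

0.01957 kg/s


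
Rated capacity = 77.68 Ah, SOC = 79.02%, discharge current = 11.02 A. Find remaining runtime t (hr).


Step 1: remaining = SOC/100 * C_total = 79.02/100 * 77.68 = 61.383 Ah
Step 2: t = remaining / I = 61.383 / 11.02 = 5.570 hr

5.570 hr


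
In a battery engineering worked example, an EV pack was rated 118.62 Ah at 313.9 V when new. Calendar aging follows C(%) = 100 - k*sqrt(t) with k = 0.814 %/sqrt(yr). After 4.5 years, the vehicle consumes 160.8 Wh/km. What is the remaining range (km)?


Step 1: capacity retention = 100 - 0.814 * sqrt(4.5) = 100 - 0.814 * 2.1213 = 98.273%
Step 2: C_now = 118.62 * 98.273/100 = 116.57 Ah
Step 3: E_pack = V * C_now = 313.9 * 116.57 = 36591 Wh
Step 4: range = E_pack / consumption = 36591 / 160.8 = 227.6 km

227.6 km


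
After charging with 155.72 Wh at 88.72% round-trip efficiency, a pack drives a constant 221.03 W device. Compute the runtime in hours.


Step 1: E_discharge = eta/100 * E_charge = 88.72/100 * 155.72 = 138.15 Wh
Step 2: t = E_discharge / P = 138.15 / 221.03 = 0.6250 hr

0.6250 hr


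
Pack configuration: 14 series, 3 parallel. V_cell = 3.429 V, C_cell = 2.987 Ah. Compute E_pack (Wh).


E = Ns * Vcell * Np * Ccell = 14 * 3.429 * 3 * 2.987 = 430.2 Wh

430.2 Wh


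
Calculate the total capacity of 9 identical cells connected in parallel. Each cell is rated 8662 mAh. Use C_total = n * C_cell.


Convert: C_cell = 8662 mAh = 8.662 Ah
C_total = 9 * 8.662 = 77.958 Ah

77.958 Ah


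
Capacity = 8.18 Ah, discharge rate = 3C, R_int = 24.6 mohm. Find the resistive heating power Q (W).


Convert: R = 24.6 mohm = 0.0246 ohm
Step 1: I = C_rate * capacity = 3 * 8.18 = 24.54 A
Step 2: Q = I^2 * R = 24.54^2 * 0.0246 = 602.21 * 0.0246 = 14.81 W

14.81 W


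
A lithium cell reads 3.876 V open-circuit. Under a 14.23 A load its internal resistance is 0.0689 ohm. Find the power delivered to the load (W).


Step 1: V_terminal = OCV - I*R = 3.876 - 14.23 * 0.0689 = 2.8956 V
Step 2: P_out = V_terminal * I = 2.8956 * 14.23 = 41.20 W

41.20 W


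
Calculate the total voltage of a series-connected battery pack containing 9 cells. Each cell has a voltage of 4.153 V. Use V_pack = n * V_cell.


V_pack = n * V_cell = 9 * 4.153 = 37.377 V

37.377 V


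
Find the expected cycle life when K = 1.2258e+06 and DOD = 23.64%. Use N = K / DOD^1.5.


DOD^1.5 = 114.94
N = K / DOD^1.5 = 1.2258e+06 / 114.94 = 10660

10660 cycles


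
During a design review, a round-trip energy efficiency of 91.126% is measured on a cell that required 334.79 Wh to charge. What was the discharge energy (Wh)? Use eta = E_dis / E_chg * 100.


E_dis = eta/100 * E_chg = 91.126/100 * 334.79 = 305.1 Wh

305.1 Wh


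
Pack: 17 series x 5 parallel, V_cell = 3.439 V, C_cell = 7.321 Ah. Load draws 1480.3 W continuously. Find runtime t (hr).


Step 1: E_pack = Ns * V_cell * Np * C_cell = 17 * 3.439 * 5 * 7.321 = 2140 Wh
Step 2: t = E_pack / P = 2140 / 1480.3 = 1.446 hr

1.446 hr


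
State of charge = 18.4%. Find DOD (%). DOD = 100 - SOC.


DOD = 100 - SOC = 100 - 18.4 = 81.6%

81.6%


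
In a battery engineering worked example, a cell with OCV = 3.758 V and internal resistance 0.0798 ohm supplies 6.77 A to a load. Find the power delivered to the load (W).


Step 1: V_terminal = OCV - I*R = 3.758 - 6.77 * 0.0798 = 3.2178 V
Step 2: P_out = V_terminal * I = 3.2178 * 6.77 = 21.78 W

21.78 W


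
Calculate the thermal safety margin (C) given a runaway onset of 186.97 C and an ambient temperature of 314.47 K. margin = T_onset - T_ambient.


Convert: T_ambient = 314.47 K = 41.32 C
margin = 186.97 - 41.32 = 145.65 C

145.65 C


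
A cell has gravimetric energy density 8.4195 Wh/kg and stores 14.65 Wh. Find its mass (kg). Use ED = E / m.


m = E / ED = 14.65 / 8.4195 = 1.740 kg

1.740 kg


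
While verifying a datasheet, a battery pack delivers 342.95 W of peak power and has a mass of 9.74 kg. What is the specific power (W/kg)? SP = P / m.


SP = P / m = 342.95 / 9.74 = 35.21 W/kg

35.21 W/kg


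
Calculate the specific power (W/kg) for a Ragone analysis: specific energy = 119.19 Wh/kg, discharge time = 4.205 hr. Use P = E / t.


Specific power = 119.19 Wh/kg / 4.205 hr = 28.34 W/kg

28.34 W/kg


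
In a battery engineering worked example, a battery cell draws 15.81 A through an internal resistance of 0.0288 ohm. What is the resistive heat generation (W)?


I^2 = 249.96
Q = 249.96 * 0.0288 = 7.199 W

7.199 W


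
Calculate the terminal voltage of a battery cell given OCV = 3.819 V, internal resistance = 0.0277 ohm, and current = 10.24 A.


IR drop = 10.24 * 0.0277 = 0.28365 V
V = 3.819 - 0.28365 = 3.535 V

3.535 V


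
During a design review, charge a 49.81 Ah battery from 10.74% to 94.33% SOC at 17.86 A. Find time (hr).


Step 1: dSOC = 94.33% - 10.74% = 83.59%
Step 2: delta_Ah = 49.81 * 83.59 / 100 = 41.636 Ah
Step 3: t = 41.636 / 17.86 = 2.331 hr

2.331 hr


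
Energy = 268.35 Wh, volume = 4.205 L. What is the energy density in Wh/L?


Volumetric ED = 268.35 Wh / 4.205 L = 63.82 Wh/L

63.82 Wh/L


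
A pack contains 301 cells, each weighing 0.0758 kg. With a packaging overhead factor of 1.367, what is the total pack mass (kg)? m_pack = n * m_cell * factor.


m_pack = n * m_cell * overhead = 301 * 0.0758 * 1.367 = 31.19 kg

31.19 kg


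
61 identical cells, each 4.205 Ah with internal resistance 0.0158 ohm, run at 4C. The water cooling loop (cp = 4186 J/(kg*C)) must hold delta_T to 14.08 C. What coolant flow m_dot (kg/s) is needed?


Step 1: I = 4 * 4.205 = 16.82 A
Step 2: Q_cell = I^2 * R = 16.82^2 * 0.0158 = 4.47 W
Step 3: Q_total = 61 * 4.47 = 272.67 W
Step 4: m_dot = Q_total / (cp * dT) = 272.67 / (4186 * 14.08) = 0.004626 kg/s

0.004626 kg/s


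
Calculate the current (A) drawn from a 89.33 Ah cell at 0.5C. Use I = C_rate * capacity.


I = C_rate * capacity = 0.5 * 89.33 = 44.665 A

44.665 A


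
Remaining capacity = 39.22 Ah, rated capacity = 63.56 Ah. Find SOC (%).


SOC% = 39.22 / 63.56 * 100 = 61.71%

61.71%


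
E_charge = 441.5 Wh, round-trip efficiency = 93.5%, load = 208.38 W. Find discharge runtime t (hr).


Step 1: E_discharge = eta/100 * E_charge = 93.5/100 * 441.5 = 412.8 Wh
Step 2: t = E_discharge / P = 412.8 / 208.38 = 1.981 hr

1.981 hr


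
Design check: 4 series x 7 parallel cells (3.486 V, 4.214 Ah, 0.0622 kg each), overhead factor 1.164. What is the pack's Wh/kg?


Step 1: V_pack = 4 * 3.486 = 13.944 V
Step 2: C_pack = 7 * 4.214 = 29.498 Ah
Step 3: E_pack = V_pack * C_pack = 13.944 * 29.498 = 411.32 Wh
Step 4: m_pack = 4 * 7 * 0.0622 * 1.164 = 2.0272 kg
Step 5: ED = E_pack / m_pack = 411.32 / 2.0272 = 202.9 Wh/kg

202.9 Wh/kg


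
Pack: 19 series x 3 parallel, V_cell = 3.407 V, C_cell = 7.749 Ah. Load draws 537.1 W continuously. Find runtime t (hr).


Step 1: E_pack = Ns * V_cell * Np * C_cell = 19 * 3.407 * 3 * 7.749 = 1504.8 Wh
Step 2: t = E_pack / P = 1504.8 / 537.1 = 2.802 hr

2.802 hr


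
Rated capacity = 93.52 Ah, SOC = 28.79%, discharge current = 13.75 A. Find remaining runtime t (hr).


Step 1: remaining = SOC/100 * C_total = 28.79/100 * 93.52 = 26.924 Ah
Step 2: t = remaining / I = 26.924 / 13.75 = 1.958 hr

1.958 hr


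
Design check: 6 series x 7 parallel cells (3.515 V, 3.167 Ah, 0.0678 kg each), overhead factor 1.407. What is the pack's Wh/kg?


Step 1: V_pack = 6 * 3.515 = 21.09 V
Step 2: C_pack = 7 * 3.167 = 22.169 Ah
Step 3: E_pack = V_pack * C_pack = 21.09 * 22.169 = 467.54 Wh
Step 4: m_pack = 6 * 7 * 0.0678 * 1.407 = 4.0066 kg
Step 5: ED = E_pack / m_pack = 467.54 / 4.0066 = 116.7 Wh/kg

116.7 Wh/kg


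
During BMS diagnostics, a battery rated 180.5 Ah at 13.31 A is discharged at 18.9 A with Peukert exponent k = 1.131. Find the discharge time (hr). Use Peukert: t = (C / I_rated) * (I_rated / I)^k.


Step 1: t_rated = C / I_rated = 180.5 / 13.31 = 13.561 hr
Step 2: ratio = 13.31 / 18.9 = 0.70423
Step 3: ratio^k = 0.70423^1.131 = 0.67261
Step 4: t = t_rated * ratio^k = 13.561 * 0.67261 = 9.121 hr

9.121 hr


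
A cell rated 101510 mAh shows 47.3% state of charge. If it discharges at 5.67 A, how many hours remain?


Convert: C_total = 101510 mAh = 101.51 Ah
Step 1: remaining = SOC/100 * C_total = 47.3/100 * 101.51 = 48.014 Ah
Step 2: t = remaining / I = 48.014 / 5.67 = 8.468 hr

8.468 hr


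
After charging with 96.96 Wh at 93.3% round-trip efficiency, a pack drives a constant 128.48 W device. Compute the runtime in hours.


Step 1: E_discharge = eta/100 * E_charge = 93.3/100 * 96.96 = 90.464 Wh
Step 2: t = E_discharge / P = 90.464 / 128.48 = 0.7041 hr

0.7041 hr


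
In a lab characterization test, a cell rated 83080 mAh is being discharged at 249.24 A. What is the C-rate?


Convert: capacity = 83080 mAh = 83.08 Ah
C_rate = I / capacity = 249.24 / 83.08 = 3C

3C


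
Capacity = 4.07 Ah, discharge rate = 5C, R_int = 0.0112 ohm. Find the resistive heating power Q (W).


Step 1: I = C_rate * capacity = 5 * 4.07 = 20.35 A
Step 2: Q = I^2 * R = 20.35^2 * 0.0112 = 414.12 * 0.0112 = 4.638 W

4.638 W


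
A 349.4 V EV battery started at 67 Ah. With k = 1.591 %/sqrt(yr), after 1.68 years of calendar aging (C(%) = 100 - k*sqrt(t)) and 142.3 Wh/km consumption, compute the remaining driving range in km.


Step 1: capacity retention = 100 - 1.591 * sqrt(1.68) = 100 - 1.591 * 1.2961 = 97.938%
Step 2: C_now = 67 * 97.938/100 = 65.618 Ah
Step 3: E_pack = V * C_now = 349.4 * 65.618 = 22927 Wh
Step 4: range = E_pack / consumption = 22927 / 142.3 = 161.1 km

161.1 km


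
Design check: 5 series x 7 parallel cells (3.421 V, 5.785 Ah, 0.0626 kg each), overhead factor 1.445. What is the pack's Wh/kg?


Step 1: V_pack = 5 * 3.421 = 17.105 V
Step 2: C_pack = 7 * 5.785 = 40.495 Ah
Step 3: E_pack = V_pack * C_pack = 17.105 * 40.495 = 692.67 Wh
Step 4: m_pack = 5 * 7 * 0.0626 * 1.445 = 3.166 kg
Step 5: ED = E_pack / m_pack = 692.67 / 3.166 = 218.8 Wh/kg

218.8 Wh/kg


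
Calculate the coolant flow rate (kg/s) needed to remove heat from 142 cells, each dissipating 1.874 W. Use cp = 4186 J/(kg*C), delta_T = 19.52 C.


Q_total = 142 * 1.874 = 266.11 W
m_dot = Q_total / (cp * dT) = 266.11 / (4186 * 19.52) = 0.003257 kg/s

0.003257 kg/s


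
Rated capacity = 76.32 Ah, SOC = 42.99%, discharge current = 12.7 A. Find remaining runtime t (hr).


Step 1: remaining = SOC/100 * C_total = 42.99/100 * 76.32 = 32.81 Ah
Step 2: t = remaining / I = 32.81 / 12.7 = 2.583 hr

2.583 hr


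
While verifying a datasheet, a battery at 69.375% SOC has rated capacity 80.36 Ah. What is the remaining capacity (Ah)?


remaining = SOC / 100 * total = 69.375 / 100 * 80.36 = 55.75 Ah

55.75 Ah


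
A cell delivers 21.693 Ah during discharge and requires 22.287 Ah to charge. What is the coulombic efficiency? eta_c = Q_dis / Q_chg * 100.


Coulombic efficiency = 21.693/22.287 * 100% = 97.33%

97.33%


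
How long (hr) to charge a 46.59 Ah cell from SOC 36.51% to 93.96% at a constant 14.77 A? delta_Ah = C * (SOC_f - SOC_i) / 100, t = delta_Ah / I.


Step 1: dSOC = 93.96% - 36.51% = 57.45%
Step 2: delta_Ah = 46.59 * 57.45 / 100 = 26.766 Ah
Step 3: t = 26.766 / 14.77 = 1.812 hr

1.812 hr


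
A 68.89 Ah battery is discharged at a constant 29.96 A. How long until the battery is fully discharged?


Runtime = 68.89 Ah / 29.96 A = 2.299 hr

2.299 hr


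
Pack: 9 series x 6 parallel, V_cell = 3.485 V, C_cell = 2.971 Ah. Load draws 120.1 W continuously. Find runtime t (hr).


Step 1: E_pack = Ns * V_cell * Np * C_cell = 9 * 3.485 * 6 * 2.971 = 559.11 Wh
Step 2: t = E_pack / P = 559.11 / 120.1 = 4.655 hr

4.655 hr


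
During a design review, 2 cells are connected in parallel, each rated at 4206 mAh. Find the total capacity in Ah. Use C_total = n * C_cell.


Convert: C_cell = 4206 mAh = 4.206 Ah
C_total = 2 * 4.206 = 8.412 Ah

8.412 Ah


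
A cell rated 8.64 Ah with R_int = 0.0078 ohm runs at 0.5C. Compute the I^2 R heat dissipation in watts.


Step 1: I = C_rate * capacity = 0.5 * 8.64 = 4.32 A
Step 2: Q = I^2 * R = 4.32^2 * 0.0078 = 18.662 * 0.0078 = 0.1456 W

0.1456 W


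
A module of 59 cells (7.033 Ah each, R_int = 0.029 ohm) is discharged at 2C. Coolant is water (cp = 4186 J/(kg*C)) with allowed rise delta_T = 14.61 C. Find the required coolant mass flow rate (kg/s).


Step 1: I = 2 * 7.033 = 14.066 A
Step 2: Q_cell = I^2 * R = 14.066^2 * 0.029 = 5.7377 W
Step 3: Q_total = 59 * 5.7377 = 338.52 W
Step 4: m_dot = Q_total / (cp * dT) = 338.52 / (4186 * 14.61) = 0.005535 kg/s

0.005535 kg/s


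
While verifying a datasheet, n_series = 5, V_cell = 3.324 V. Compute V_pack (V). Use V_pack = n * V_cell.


V_pack = n * V_cell = 5 * 3.324 = 16.62 V

16.62 V


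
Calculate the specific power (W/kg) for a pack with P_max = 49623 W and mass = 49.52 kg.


SP = P / m = 49623 / 49.52 = 1002 W/kg

1002 W/kg


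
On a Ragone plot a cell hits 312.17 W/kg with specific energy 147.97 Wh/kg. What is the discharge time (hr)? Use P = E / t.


t = E / P = 147.97 / 312.17 = 0.4740 hr

0.4740 hr


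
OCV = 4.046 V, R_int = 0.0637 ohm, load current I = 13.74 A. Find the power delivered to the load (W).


Step 1: V_terminal = OCV - I*R = 4.046 - 13.74 * 0.0637 = 3.1708 V
Step 2: P_out = V_terminal * I = 3.1708 * 13.74 = 43.57 W

43.57 W


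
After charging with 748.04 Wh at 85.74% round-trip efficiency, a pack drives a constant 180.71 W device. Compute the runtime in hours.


Step 1: E_discharge = eta/100 * E_charge = 85.74/100 * 748.04 = 641.37 Wh
Step 2: t = E_discharge / P = 641.37 / 180.71 = 3.549 hr

3.549 hr


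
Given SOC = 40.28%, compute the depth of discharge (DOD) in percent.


DOD = 100 - SOC = 100 - 40.28 = 59.72%

59.72%


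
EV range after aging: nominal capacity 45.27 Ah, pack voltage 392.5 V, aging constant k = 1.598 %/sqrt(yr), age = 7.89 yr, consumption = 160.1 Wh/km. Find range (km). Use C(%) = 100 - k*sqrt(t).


Step 1: capacity retention = 100 - 1.598 * sqrt(7.89) = 100 - 1.598 * 2.8089 = 95.511%
Step 2: C_now = 45.27 * 95.511/100 = 43.238 Ah
Step 3: E_pack = V * C_now = 392.5 * 43.238 = 16971 Wh
Step 4: range = E_pack / consumption = 16971 / 160.1 = 106.0 km

106.0 km


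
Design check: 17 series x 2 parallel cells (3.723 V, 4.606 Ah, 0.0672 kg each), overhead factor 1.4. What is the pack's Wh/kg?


Step 1: V_pack = 17 * 3.723 = 63.291 V
Step 2: C_pack = 2 * 4.606 = 9.212 Ah
Step 3: E_pack = V_pack * C_pack = 63.291 * 9.212 = 583.04 Wh
Step 4: m_pack = 17 * 2 * 0.0672 * 1.4 = 3.1987 kg
Step 5: ED = E_pack / m_pack = 583.04 / 3.1987 = 182.3 Wh/kg

182.3 Wh/kg


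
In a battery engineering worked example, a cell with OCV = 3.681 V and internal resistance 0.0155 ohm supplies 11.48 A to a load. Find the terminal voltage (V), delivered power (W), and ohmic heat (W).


Step 1: V_terminal = OCV - I*R = 3.681 - 11.48 * 0.0155 = 3.5031 V
Step 2: P_out = V_terminal * I = 3.5031 * 11.48 = 40.22 W
Step 3: Q = I^2 * R = 11.48^2 * 0.0155 = 2.043 W

V=3.5031 V, P=40.22 W, Q=2.043 W


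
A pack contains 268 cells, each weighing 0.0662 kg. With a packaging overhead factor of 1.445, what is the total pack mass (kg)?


Cell mass sum = 268 * 0.0662 = 17.742 kg
With overhead 1.445: m_pack = 17.742 * 1.445 = 25.64 kg

25.64 kg


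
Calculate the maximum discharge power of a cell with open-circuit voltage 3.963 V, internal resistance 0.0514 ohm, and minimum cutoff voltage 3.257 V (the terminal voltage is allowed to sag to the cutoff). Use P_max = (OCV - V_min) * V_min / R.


P_max = (OCV - V_min) * V_min / R = (3.963 - 3.257) * 3.257 / 0.0514 = 0.706 * 3.257 / 0.0514 = 44.74 W

44.74 W


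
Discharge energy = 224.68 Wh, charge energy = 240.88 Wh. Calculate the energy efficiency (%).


Round-trip efficiency = 224.68/240.88 * 100% = 93.27%

93.27%


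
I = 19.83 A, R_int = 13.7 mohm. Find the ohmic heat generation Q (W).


Convert: R = 13.7 mohm = 0.0137 ohm
Q = I^2 * R = 19.83^2 * 0.0137 = 5.387 W

5.387 W


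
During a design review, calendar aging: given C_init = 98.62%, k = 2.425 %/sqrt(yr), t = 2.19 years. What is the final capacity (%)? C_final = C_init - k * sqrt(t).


sqrt(t) = sqrt(2.19) = 1.4799
C_final = 98.62 - 2.425 * 1.4799 = 95.03%

95.03%


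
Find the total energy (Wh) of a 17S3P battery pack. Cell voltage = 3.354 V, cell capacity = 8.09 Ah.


E = Ns * Vcell * Np * Ccell = 17 * 3.354 * 3 * 8.09 = 1384 Wh

1384 Wh


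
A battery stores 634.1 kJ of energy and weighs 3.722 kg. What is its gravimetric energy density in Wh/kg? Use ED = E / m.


Convert: E = 634.1 kJ = 176.14 Wh
ED = E / m = 176.14 / 3.722 = 47.32 Wh/kg

47.32 Wh/kg


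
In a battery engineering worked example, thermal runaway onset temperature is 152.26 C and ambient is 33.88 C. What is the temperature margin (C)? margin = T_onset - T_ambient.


Safety margin = 152.26 C - 33.88 C = 118.38 C

118.38 C


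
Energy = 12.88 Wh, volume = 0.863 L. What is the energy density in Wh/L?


ED = E / V = 12.88 / 0.863 = 14.92 Wh/L

14.92 Wh/L


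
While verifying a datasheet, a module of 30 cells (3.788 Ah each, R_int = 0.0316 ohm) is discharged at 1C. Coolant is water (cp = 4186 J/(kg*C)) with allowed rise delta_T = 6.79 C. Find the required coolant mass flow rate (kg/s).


Step 1: I = 1 * 3.788 = 3.788 A
Step 2: Q_cell = I^2 * R = 3.788^2 * 0.0316 = 0.45343 W
Step 3: Q_total = 30 * 0.45343 = 13.603 W
Step 4: m_dot = Q_total / (cp * dT) = 13.603 / (4186 * 6.79) = 4.786e-04 kg/s

4.786e-04 kg/s


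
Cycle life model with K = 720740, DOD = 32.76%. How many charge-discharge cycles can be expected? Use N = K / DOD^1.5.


DOD^1.5 = 187.51
N = K / DOD^1.5 = 720740 / 187.51 = 3844

3844 cycles


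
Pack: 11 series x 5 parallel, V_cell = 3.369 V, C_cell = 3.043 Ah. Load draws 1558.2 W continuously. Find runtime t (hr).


Step 1: E_pack = Ns * V_cell * Np * C_cell = 11 * 3.369 * 5 * 3.043 = 563.85 Wh
Step 2: t = E_pack / P = 563.85 / 1558.2 = 0.3619 hr

0.3619 hr


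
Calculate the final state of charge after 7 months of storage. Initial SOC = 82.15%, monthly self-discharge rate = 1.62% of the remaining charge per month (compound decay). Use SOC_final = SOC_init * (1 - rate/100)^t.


decay = (1 - 1.62/100)^7 = 0.89196
SOC_final = 82.15 * 0.89196 = 73.27%

73.27%


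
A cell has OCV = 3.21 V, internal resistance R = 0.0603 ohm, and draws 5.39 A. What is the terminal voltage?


IR drop = 5.39 * 0.0603 = 0.32502 V
V = 3.21 - 0.32502 = 2.885 V

2.885 V


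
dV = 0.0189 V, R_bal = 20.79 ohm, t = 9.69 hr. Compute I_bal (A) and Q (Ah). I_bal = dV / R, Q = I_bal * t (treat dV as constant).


First, Ohm's law: I_bal = 0.0189 V / 20.79 ohm = 9.0909e-04 A
Then Q = I * t = 9.0909e-04 A * 9.69 hr = 0.008809 Ah

I=9.0909e-04 A, Q=0.008809 Ah


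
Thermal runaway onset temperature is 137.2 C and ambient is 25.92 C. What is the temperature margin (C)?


Safety margin = 137.2 C - 25.92 C = 111.28 C

111.28 C


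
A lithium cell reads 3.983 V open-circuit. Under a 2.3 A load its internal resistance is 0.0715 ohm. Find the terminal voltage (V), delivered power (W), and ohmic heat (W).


Step 1: V_terminal = OCV - I*R = 3.983 - 2.3 * 0.0715 = 3.8186 V
Step 2: P_out = V_terminal * I = 3.8186 * 2.3 = 8.783 W
Step 3: Q = I^2 * R = 2.3^2 * 0.0715 = 0.3782 W

V=3.8186 V, P=8.783 W, Q=0.3782 W


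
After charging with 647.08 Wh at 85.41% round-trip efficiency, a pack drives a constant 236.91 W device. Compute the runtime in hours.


Step 1: E_discharge = eta/100 * E_charge = 85.41/100 * 647.08 = 552.67 Wh
Step 2: t = E_discharge / P = 552.67 / 236.91 = 2.333 hr

2.333 hr


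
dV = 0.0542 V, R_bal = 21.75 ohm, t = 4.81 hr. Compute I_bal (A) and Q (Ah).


I_bal = dV / R = 0.0542 / 21.75 = 0.002492 A
Q = I_bal * t = 0.002492 * 4.81 = 0.01199 Ah

I=0.002492 A, Q=0.01199 Ah


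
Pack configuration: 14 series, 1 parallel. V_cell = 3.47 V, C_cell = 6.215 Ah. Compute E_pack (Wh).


V_pack = 14 * 3.47 = 48.58 V
C_pack = 1 * 6.215 = 6.215 Ah
E = V_pack * C_pack = 48.58 * 6.215 = 301.9 Wh

301.9 Wh


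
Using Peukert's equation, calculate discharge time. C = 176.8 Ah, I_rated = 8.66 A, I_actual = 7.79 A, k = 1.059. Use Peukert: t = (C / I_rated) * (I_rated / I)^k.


Step 1: t_rated = C / I_rated = 176.8 / 8.66 = 20.416 hr
Step 2: ratio = 8.66 / 7.79 = 1.1117
Step 3: ratio^k = 1.1117^1.059 = 1.1187
Step 4: t = t_rated * ratio^k = 20.416 * 1.1187 = 22.84 hr

22.84 hr


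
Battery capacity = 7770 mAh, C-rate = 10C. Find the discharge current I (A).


Convert: capacity = 7770 mAh = 7.77 Ah
I = C_rate * capacity = 10 * 7.77 = 77.7 A

77.7 A


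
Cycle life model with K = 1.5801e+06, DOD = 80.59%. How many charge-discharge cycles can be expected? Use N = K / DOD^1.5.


Step 1: DOD^1.5 = 80.59^1.5 = 723.47
Step 2: N = 1.5801e+06 / 723.47 = 2184 cycles

2184 cycles


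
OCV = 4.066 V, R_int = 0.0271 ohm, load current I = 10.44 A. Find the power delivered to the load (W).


Step 1: V_terminal = OCV - I*R = 4.066 - 10.44 * 0.0271 = 3.7831 V
Step 2: P_out = V_terminal * I = 3.7831 * 10.44 = 39.50 W

39.50 W


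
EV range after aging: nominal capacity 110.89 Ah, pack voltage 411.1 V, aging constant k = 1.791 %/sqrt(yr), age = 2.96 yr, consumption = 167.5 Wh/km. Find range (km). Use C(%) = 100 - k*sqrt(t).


Step 1: capacity retention = 100 - 1.791 * sqrt(2.96) = 100 - 1.791 * 1.7205 = 96.919%
Step 2: C_now = 110.89 * 96.919/100 = 107.47 Ah
Step 3: E_pack = V * C_now = 411.1 * 107.47 = 44181 Wh
Step 4: range = E_pack / consumption = 44181 / 167.5 = 263.8 km

263.8 km


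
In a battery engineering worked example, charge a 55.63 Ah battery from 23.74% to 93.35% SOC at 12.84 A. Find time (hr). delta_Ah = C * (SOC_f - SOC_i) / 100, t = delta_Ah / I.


Step 1: dSOC = 93.35% - 23.74% = 69.61%
Step 2: delta_Ah = 55.63 * 69.61 / 100 = 38.724 Ah
Step 3: t = 38.724 / 12.84 = 3.016 hr

3.016 hr


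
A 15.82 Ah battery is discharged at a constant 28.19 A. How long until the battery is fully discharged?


t = capacity / current = 15.82 / 28.19 = 0.5612 hr

0.5612 hr


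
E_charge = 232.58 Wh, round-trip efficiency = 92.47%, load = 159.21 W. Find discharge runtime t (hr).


Step 1: E_discharge = eta/100 * E_charge = 92.47/100 * 232.58 = 215.07 Wh
Step 2: t = E_discharge / P = 215.07 / 159.21 = 1.351 hr

1.351 hr


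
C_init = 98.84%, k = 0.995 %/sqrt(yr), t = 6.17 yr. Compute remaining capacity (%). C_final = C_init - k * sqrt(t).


Step 1: sqrt(6.17 yr) = 2.4839
Step 2: drop = 0.995 * 2.4839 = 2.4715
Step 3: C_final = 98.84 - 2.4715 = 96.37%

96.37%


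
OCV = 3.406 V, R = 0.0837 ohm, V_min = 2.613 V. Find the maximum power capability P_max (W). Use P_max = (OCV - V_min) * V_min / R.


dV = OCV - V_min = 0.793 V (so I_max = dV / R)
P_max = dV * V_min / R = 0.793 * 2.613 / 0.0837 = 24.76 W

24.76 W


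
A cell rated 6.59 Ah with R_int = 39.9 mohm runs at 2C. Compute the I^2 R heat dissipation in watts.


Convert: R = 39.9 mohm = 0.0399 ohm
Step 1: I = C_rate * capacity = 2 * 6.59 = 13.18 A
Step 2: Q = I^2 * R = 13.18^2 * 0.0399 = 173.71 * 0.0399 = 6.931 W

6.931 W


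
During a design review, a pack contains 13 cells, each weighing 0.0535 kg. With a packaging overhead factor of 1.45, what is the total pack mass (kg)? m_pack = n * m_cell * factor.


Cell mass sum = 13 * 0.0535 = 0.6955 kg
With overhead 1.45: m_pack = 0.6955 * 1.45 = 1.008 kg

1.008 kg


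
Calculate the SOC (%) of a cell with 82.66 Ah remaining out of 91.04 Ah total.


SOC% = 82.66 / 91.04 * 100 = 90.80%

90.80%


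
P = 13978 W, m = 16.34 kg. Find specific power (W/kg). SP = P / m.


SP = P / m = 13978 / 16.34 = 855.4 W/kg

855.4 W/kg


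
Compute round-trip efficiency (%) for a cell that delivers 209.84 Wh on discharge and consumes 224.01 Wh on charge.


Round-trip efficiency = 209.84/224.01 * 100% = 93.67%

93.67%


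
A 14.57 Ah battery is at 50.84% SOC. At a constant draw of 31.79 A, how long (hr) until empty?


Step 1: remaining = SOC/100 * C_total = 50.84/100 * 14.57 = 7.4074 Ah
Step 2: t = remaining / I = 7.4074 / 31.79 = 0.2330 hr

0.2330 hr


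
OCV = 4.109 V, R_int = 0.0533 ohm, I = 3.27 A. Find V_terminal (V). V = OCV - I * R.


V = OCV - I*R = 4.109 - 3.27 * 0.0533 = 3.935 V

3.935 V


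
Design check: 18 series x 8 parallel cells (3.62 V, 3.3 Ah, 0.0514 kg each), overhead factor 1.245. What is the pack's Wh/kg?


Step 1: V_pack = 18 * 3.62 = 65.16 V
Step 2: C_pack = 8 * 3.3 = 26.4 Ah
Step 3: E_pack = V_pack * C_pack = 65.16 * 26.4 = 1720.2 Wh
Step 4: m_pack = 18 * 8 * 0.0514 * 1.245 = 9.215 kg
Step 5: ED = E_pack / m_pack = 1720.2 / 9.215 = 186.7 Wh/kg

186.7 Wh/kg


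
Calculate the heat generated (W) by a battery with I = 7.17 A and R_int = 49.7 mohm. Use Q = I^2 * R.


Convert: R = 49.7 mohm = 0.0497 ohm
Q = I^2 * R = 7.17^2 * 0.0497 = 2.555 W

2.555 W


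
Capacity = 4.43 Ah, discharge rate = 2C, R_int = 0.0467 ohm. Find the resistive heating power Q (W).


Step 1: I = C_rate * capacity = 2 * 4.43 = 8.86 A
Step 2: Q = I^2 * R = 8.86^2 * 0.0467 = 78.5 * 0.0467 = 3.666 W

3.666 W


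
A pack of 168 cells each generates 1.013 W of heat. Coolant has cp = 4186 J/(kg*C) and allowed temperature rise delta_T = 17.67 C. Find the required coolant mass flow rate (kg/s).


Q_total = 168 * 1.013 = 170.18 W
m_dot = Q_total / (cp * dT) = 170.18 / (4186 * 17.67) = 0.002301 kg/s

0.002301 kg/s


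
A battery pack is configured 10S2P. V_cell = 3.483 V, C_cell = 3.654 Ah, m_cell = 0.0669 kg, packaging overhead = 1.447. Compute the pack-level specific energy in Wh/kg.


Step 1: V_pack = 10 * 3.483 = 34.83 V
Step 2: C_pack = 2 * 3.654 = 7.308 Ah
Step 3: E_pack = V_pack * C_pack = 34.83 * 7.308 = 254.54 Wh
Step 4: m_pack = 10 * 2 * 0.0669 * 1.447 = 1.9361 kg
Step 5: ED = E_pack / m_pack = 254.54 / 1.9361 = 131.5 Wh/kg

131.5 Wh/kg


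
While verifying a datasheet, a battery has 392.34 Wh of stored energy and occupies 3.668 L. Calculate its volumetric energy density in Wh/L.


Volumetric ED = 392.34 Wh / 3.668 L = 107.0 Wh/L

107.0 Wh/L


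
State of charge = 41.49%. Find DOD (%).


DOD = 100 - SOC = 100 - 41.49 = 58.51%

58.51%


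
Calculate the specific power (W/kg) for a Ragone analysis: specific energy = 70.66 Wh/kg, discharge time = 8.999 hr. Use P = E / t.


P_specific = E / t = 70.66 / 8.999 = 7.852 W/kg

7.852 W/kg


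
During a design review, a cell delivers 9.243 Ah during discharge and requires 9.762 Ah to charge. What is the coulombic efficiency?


Coulombic efficiency = 9.243/9.762 * 100% = 94.68%

94.68%


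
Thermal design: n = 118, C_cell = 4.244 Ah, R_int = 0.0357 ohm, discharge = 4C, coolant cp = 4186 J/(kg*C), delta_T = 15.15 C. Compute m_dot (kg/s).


Step 1: I = 4 * 4.244 = 16.976 A
Step 2: Q_cell = I^2 * R = 16.976^2 * 0.0357 = 10.288 W
Step 3: Q_total = 118 * 10.288 = 1214 W
Step 4: m_dot = Q_total / (cp * dT) = 1214 / (4186 * 15.15) = 0.01914 kg/s

0.01914 kg/s


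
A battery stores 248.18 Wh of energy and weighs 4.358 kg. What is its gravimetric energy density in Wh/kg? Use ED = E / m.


Specific energy = 248.18 Wh / 4.358 kg = 56.95 Wh/kg

56.95 Wh/kg


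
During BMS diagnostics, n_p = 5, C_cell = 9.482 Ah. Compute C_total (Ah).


C_total = 5 * 9.482 = 47.41 Ah

47.41 Ah


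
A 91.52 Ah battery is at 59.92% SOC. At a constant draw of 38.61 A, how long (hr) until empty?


Step 1: remaining = SOC/100 * C_total = 59.92/100 * 91.52 = 54.839 Ah
Step 2: t = remaining / I = 54.839 / 38.61 = 1.420 hr

1.420 hr


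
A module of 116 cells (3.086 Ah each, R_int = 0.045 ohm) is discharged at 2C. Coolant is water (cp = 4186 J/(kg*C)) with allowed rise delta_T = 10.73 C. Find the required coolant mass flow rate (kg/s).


Step 1: I = 2 * 3.086 = 6.172 A
Step 2: Q_cell = I^2 * R = 6.172^2 * 0.045 = 1.7142 W
Step 3: Q_total = 116 * 1.7142 = 198.85 W
Step 4: m_dot = Q_total / (cp * dT) = 198.85 / (4186 * 10.73) = 0.004427 kg/s

0.004427 kg/s


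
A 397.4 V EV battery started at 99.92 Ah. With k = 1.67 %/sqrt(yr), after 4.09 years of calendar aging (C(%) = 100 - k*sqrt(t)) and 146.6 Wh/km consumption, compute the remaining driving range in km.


Step 1: capacity retention = 100 - 1.67 * sqrt(4.09) = 100 - 1.67 * 2.0224 = 96.623%
Step 2: C_now = 99.92 * 96.623/100 = 96.546 Ah
Step 3: E_pack = V * C_now = 397.4 * 96.546 = 38367 Wh
Step 4: range = E_pack / consumption = 38367 / 146.6 = 261.7 km

261.7 km


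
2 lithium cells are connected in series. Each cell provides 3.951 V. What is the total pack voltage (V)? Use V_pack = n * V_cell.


Series voltages add: 2 * 3.951 V = 7.902 V

7.902 V


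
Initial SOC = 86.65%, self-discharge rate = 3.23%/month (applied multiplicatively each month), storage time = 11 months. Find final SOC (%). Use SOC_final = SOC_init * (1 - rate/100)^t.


Monthly retention factor = 1 - 3.23/100 = 0.9677
Over 11 months: factor^11 = 0.69686
SOC_final = 86.65 * 0.69686 = 60.38%

60.38%


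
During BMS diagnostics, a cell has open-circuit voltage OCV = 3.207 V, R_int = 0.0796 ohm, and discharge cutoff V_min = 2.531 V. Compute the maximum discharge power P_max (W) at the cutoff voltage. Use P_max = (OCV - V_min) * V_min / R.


P_max = (OCV - V_min) * V_min / R = (3.207 - 2.531) * 2.531 / 0.0796 = 0.676 * 2.531 / 0.0796 = 21.49 W

21.49 W


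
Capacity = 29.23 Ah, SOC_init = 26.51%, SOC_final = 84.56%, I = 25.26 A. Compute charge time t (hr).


delta_Ah = 29.23 * (84.56 - 26.51) / 100 = 16.968 Ah
t = delta_Ah / I = 16.968 / 25.26 = 0.6717 hr

0.6717 hr


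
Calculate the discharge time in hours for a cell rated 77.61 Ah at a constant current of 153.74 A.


t = capacity / current = 77.61 / 153.74 = 0.5048 hr

0.5048 hr


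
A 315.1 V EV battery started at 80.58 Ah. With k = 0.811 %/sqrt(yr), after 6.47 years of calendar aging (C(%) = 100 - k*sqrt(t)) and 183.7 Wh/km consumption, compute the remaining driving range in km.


Step 1: capacity retention = 100 - 0.811 * sqrt(6.47) = 100 - 0.811 * 2.5436 = 97.937%
Step 2: C_now = 80.58 * 97.937/100 = 78.918 Ah
Step 3: E_pack = V * C_now = 315.1 * 78.918 = 24867 Wh
Step 4: range = E_pack / consumption = 24867 / 183.7 = 135.4 km

135.4 km


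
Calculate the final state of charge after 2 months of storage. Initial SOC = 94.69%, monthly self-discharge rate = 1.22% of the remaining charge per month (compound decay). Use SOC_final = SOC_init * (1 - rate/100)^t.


decay = (1 - 1.22/100)^2 = 0.97575
SOC_final = 94.69 * 0.97575 = 92.39%

92.39%


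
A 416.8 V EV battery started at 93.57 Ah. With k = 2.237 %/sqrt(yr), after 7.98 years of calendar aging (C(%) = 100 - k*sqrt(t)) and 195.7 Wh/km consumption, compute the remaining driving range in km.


Step 1: capacity retention = 100 - 2.237 * sqrt(7.98) = 100 - 2.237 * 2.8249 = 93.681%
Step 2: C_now = 93.57 * 93.681/100 = 87.657 Ah
Step 3: E_pack = V * C_now = 416.8 * 87.657 = 36535 Wh
Step 4: range = E_pack / consumption = 36535 / 195.7 = 186.7 km

186.7 km
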